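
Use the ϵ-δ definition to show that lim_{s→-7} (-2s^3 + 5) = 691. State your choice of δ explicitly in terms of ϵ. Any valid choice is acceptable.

Let ϵ > 0. We want δ > 0 such that 0 < |s + 7| < δ implies |(-2s^3 + 5) − 691| < ϵ.
(-2s^3 + 5) − 691 = -2s^3 - 686 = (s + 7)(-2s^2 + 14s - 98).
So |(-2s^3 + 5) − 691| = |s + 7|·|-2s^2 + 14s - 98|.
Assume first that |s + 7| < 1, so |s| < 8. Then |-2s^2 + 14s - 98| ≤ 2·8^2 + 14·8 + 98 = 338.
Hence |(-2s^3 + 5) − 691| ≤ 338|s + 7| < ϵ provided |s + 7| < ϵ/338.
Take δ = min(1, ϵ/338). Then 0 < |s + 7| < δ gives both |s + 7| < 1 and |s + 7| < ϵ/338, so |(-2s^3 + 5) − 691| < ϵ.

δ = min(1, ϵ/338)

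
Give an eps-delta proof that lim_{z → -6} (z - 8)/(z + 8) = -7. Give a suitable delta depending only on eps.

delta = min(1, (1/8)eps)

Let eps > 0 be given. We want delta > 0 with 0 < |z + 6| < delta ⇒ |(z - 8)/(z + 8) + 7| < eps.
Combining over a common denominator, (z - 8)/(z + 8) + 7 = [(z - 8)·2 − (-14)·(z + 8)] / [2·(z + 8)] = 16(z + 6) / (2(z + 8)).
So |(z - 8)/(z + 8) + 7| = 16|z + 6| / (2·|z + 8|).
Require delta ≤ 1, so |z + 8| ≥ |2| − |z + 6| > 2 − 1 = 1.
Hence |(z - 8)/(z + 8) + 7| < 16|z + 6|/(2·1) = 8|z + 6|, which is < eps once |z + 6| < (1/8)eps.
Take delta = min(1, (1/8)eps). Then 0 < |z + 6| < delta forces both bounds, so |(z - 8)/(z + 8) + 7| < eps.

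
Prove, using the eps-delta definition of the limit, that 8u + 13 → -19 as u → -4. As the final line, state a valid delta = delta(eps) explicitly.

Let eps > 0. We need delta > 0 so that 0 < |u + 4| < delta implies |(8u + 13) + 19| < eps.
Since (8u + 13) + 19 = 8(u + 4), we have |(8u + 13) + 19| = 8|u + 4|.
So 8|u + 4| < eps exactly when |u + 4| < eps/8.
Take delta = eps/8. If 0 < |u + 4| < delta then |(8u + 13) + 19| = 8|u + 4| < 8·(eps/8) = eps.

delta = eps/8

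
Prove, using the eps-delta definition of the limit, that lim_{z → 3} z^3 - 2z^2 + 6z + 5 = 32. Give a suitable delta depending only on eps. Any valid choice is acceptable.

delta = min(2, eps/39)

Let eps > 0. We want delta > 0 such that 0 < |z − 3| < delta implies |(z^3 - 2z^2 + 6z + 5) − 32| < eps.
(z^3 - 2z^2 + 6z + 5) − 32 = z^3 - 2z^2 + 6z - 27 = (z − 3)(z^2 + z + 9).
So |(z^3 - 2z^2 + 6z + 5) − 32| = |z − 3|·|z^2 + z + 9|.
Require delta ≤ 2. Then |z − 3| < 2 gives |z| < 5, and by the triangle inequality |z^2 + z + 9| ≤ 5^2 + 5 + 9 = 39.
Hence |(z^3 - 2z^2 + 6z + 5) − 32| ≤ 39|z − 3| < eps provided |z − 3| < eps/39.
Take delta = min(2, eps/39). Then 0 < |z − 3| < delta gives both |z − 3| < 2 and |z − 3| < eps/39, so |(z^3 - 2z^2 + 6z + 5) − 32| < eps.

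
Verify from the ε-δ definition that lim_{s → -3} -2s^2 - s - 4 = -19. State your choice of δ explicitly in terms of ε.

δ = min(1, ε/13)

Let ε > 0 be given. We want δ > 0 such that 0 < |s + 3| < δ implies |(-2s^2 - s - 4) + 19| < ε.
(-2s^2 - s - 4) + 19 = -2s^2 - s + 15 = (s + 3)(-2s + 5).
So |(-2s^2 - s - 4) + 19| = |s + 3|·|-2s + 5|.
Assume first that |s + 3| < 1, so |s| < 4. Then |-2s + 5| ≤ 2·4 + 5 = 13.
Hence |(-2s^2 - s - 4) + 19| ≤ 13|s + 3| < ε provided |s + 3| < ε/13.
Take δ = min(1, ε/13). Then 0 < |s + 3| < δ gives both |s + 3| < 1 and |s + 3| < ε/13, so |(-2s^2 - s - 4) + 19| < ε.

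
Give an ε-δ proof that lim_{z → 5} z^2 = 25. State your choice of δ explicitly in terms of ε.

δ = min(1, ε/11)

Fix ε > 0. We seek δ > 0 with 0 < |z − 5| < δ ⇒ |z^2 − 25| < ε.
Factor: z^2 − 25 = (z − 5)(z + 5), so |z^2 − 25| = |z − 5|·|z + 5|.
Restrict δ ≤ 1. Then |z − 5| < 1 gives |z| < 6, so by the triangle inequality |z + 5| ≤ 6 + 5 = 11.
Hence |z^2 − 25| ≤ 11|z − 5|, which is < ε once |z − 5| < ε/11.
Take δ = min(1, ε/11). If 0 < |z − 5| < δ then both bounds hold and |z^2 − 25| ≤ 11|z − 5| < 11·(ε/11) = ε.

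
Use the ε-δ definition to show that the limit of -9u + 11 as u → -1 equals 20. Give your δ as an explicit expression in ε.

Let ε > 0. We need δ > 0 so that 0 < |u + 1| < δ implies |(-9u + 11) − 20| < ε.
|(-9u + 11) − 20| = |-9u - 9| = 9|u + 1|.
Thus it suffices that |u + 1| < ε/9.
Take δ = ε/9. If 0 < |u + 1| < δ then |(-9u + 11) − 20| = 9|u + 1| < 9·(ε/9) = ε.

δ = ε/9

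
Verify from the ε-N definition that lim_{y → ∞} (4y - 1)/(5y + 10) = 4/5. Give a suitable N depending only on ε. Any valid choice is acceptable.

Let ε > 0 be given. We seek N > 0 such that y > N implies |(4y - 1)/(5y + 10) − (4/5)| < ε.
(4y - 1)/(5y + 10) − (4/5) = (5(4y - 1) − 4(5y + 10)) / (5(5y + 10)) = -45/(5(5y + 10)).
For y > 0 we have 5y + 10 > 5y, so |(4y - 1)/(5y + 10) − (4/5)| = 45/(5(5y + 10)) < 45/(5·5y) = (9/5)/y.
Thus |(4y - 1)/(5y + 10) − (4/5)| < ε whenever y > (9/5)/ε.
Take N = (9/5)/ε. If y > N then |(4y - 1)/(5y + 10) − (4/5)| < (9/5)/y < ε.

N = (9/5)/ε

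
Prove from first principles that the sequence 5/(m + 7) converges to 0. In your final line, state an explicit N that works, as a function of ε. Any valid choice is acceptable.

N = 5/ε

Let ε > 0 be given. For m ≥ 1, |5/(m + 7) − 0| = 5/(m + 7) ≤ 5/m.
We need 5/m < ε, i.e. m > 5/ε.
Take N = 5/ε. If m > N then |5/(m + 7)| ≤ 5/m < ε.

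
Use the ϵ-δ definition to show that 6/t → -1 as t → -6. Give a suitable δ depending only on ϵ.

Let ϵ > 0 be given. We seek δ > 0 such that 0 < |t + 6| < δ implies |6/t + 1| < ϵ.
|6/t + 1| = 6·|-6 − t|/(6·|t|) = 6|t + 6|/(6|t|).
Require δ ≤ 3 so that |t| > 6 − 3 = 3, hence 6|t| > 18.
Then |6/t + 1| < 6|t + 6|/18, which is < ϵ when |t + 6| < 3ϵ.
Take δ = min(3, 3ϵ). Then 0 < |t + 6| < δ gives both |t + 6| < 3 and |t + 6| < 3ϵ, so |6/t + 1| < ϵ.

δ = min(3, 3ϵ)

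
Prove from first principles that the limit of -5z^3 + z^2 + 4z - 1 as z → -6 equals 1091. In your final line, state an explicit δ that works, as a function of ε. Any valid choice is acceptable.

Fix ε > 0. We want δ > 0 such that 0 < |z + 6| < δ implies |(-5z^3 + z^2 + 4z - 1) − 1091| < ε.
(-5z^3 + z^2 + 4z - 1) − 1091 = -5z^3 + z^2 + 4z - 1092 = (z + 6)(-5z^2 + 31z - 182).
So |(-5z^3 + z^2 + 4z - 1) − 1091| = |z + 6|·|-5z^2 + 31z - 182|.
Assume first that |z + 6| < 1, so |z| < 7. Then |-5z^2 + 31z - 182| ≤ 5·7^2 + 31·7 + 182 = 644.
Hence |(-5z^3 + z^2 + 4z - 1) − 1091| ≤ 644|z + 6| < ε provided |z + 6| < ε/644.
Take δ = min(1, ε/644). Then 0 < |z + 6| < δ gives both |z + 6| < 1 and |z + 6| < ε/644, so |(-5z^3 + z^2 + 4z - 1) − 1091| < ε.

δ = min(1, ε/644)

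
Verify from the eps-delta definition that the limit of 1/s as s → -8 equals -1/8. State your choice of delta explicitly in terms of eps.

delta = min(4, 32eps)

Let eps > 0. We seek delta > 0 such that 0 < |s + 8| < delta implies |1/s + 1/8| < eps.
|1/s + 1/8| = |-8 − s|/(8·|s|) = |s + 8|/(8|s|).
Restrict delta ≤ 4. Then |s + 8| < 4 gives |s| > 4, so 8|s| > 32.
Then |1/s + 1/8| < |s + 8|/32, which is < eps when |s + 8| < 32eps.
Take delta = min(4, 32eps). Then 0 < |s + 8| < delta gives both |s + 8| < 4 and |s + 8| < 32eps, so |1/s + 1/8| < eps.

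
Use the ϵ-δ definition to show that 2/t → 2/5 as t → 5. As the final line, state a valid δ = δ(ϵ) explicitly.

Suppose ϵ > 0. We seek δ > 0 such that 0 < |t − 5| < δ implies |2/t − (2/5)| < ϵ.
|2/t − (2/5)| = 2·|5 − t|/(5·|t|) = 2|t − 5|/(5|t|).
Restrict δ ≤ 5/2. Then |t − 5| < 5/2 gives |t| > 5/2, so 5|t| > 25/2.
Then |2/t − (2/5)| < 2|t − 5|/(25/2), which is < ϵ when |t − 5| < (25/4)ϵ.
Take δ = min(5/2, (25/4)ϵ). Then 0 < |t − 5| < δ gives both |t − 5| < 5/2 and |t − 5| < (25/4)ϵ, so |2/t − (2/5)| < ϵ.

δ = min(5/2, (25/4)ϵ)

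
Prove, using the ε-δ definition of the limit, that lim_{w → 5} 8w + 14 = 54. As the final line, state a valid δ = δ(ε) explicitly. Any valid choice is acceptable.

Suppose ε > 0. We need δ > 0 so that 0 < |w − 5| < δ implies |(8w + 14) − 54| < ε.
|(8w + 14) − 54| = |8w - 40| = 8|w − 5|.
So 8|w − 5| < ε exactly when |w − 5| < ε/8.
Choosing δ = ε/8 gives |(8w + 14) − 54| = 8|w − 5| < ε whenever |w − 5| < δ.

δ = ε/8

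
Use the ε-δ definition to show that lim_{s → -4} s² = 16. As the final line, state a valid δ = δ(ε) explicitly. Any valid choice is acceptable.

Let ε > 0. We seek δ > 0 with 0 < |s + 4| < δ ⇒ |s² − 16| < ε.
Factor: s² − 16 = (s + 4)(s - 4), so |s² − 16| = |s + 4|·|s - 4|.
Impose δ ≤ 1 so that |s| < 5; then |s - 4| ≤ 9.
Hence |s² − 16| ≤ 9|s + 4|, which is < ε once |s + 4| < ε/9.
Take δ = min(1, ε/9). If 0 < |s + 4| < δ then both bounds hold and |s² − 16| ≤ 9|s + 4| < 9·(ε/9) = ε.

δ = min(1, ε/9)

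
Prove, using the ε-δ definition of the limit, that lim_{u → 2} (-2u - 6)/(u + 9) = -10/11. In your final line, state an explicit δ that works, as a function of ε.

δ = min(11/2, (121/24)ε)

Let ε > 0. We want δ > 0 with 0 < |u − 2| < δ ⇒ |(-2u - 6)/(u + 9) + 10/11| < ε.
Combining over a common denominator, (-2u - 6)/(u + 9) + 10/11 = [(-2u - 6)·11 − (-10)·(u + 9)] / [11·(u + 9)] = -12(u − 2) / (11(u + 9)).
So |(-2u - 6)/(u + 9) + 10/11| = 12|u − 2| / (11·|u + 9|).
Restrict δ ≤ 11/2. Then |u − 2| < 11/2 gives |u + 9| = |(u − 2) + 11| ≥ 11 − 11/2 = 11/2.
Hence |(-2u - 6)/(u + 9) + 10/11| < 12|u − 2|/(11·(11/2)) = (24/121)|u − 2|, which is < ε once |u − 2| < (121/24)ε.
Take δ = min(11/2, (121/24)ε). Then 0 < |u − 2| < δ forces both bounds, so |(-2u - 6)/(u + 9) + 10/11| < ε.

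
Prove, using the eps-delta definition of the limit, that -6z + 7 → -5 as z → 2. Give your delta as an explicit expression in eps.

Let eps > 0 be given. We need delta > 0 so that 0 < |z − 2| < delta implies |(-6z + 7) + 5| < eps.
|(-6z + 7) + 5| = |-6z + 12| = 6|z − 2|.
Thus it suffices that |z − 2| < eps/6.
Take delta = eps/6. If 0 < |z − 2| < delta then |(-6z + 7) + 5| = 6|z − 2| < 6·(eps/6) = eps.

delta = eps/6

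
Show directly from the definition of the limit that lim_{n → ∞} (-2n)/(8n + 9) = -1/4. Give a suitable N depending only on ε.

Let ε > 0 be given. For n ≥ 1, |(-2n)/(8n + 9) + 1/4| = |18|/(8(8n + 9)) = 18/(8(8n + 9)).
Since 8n + 9 ≥ 8n for n ≥ 1, this is ≤ 18/(8·8n) = (9/32)/n.
So |(-2n)/(8n + 9) + 1/4| < ε whenever n > (9/32)/ε.
Take N = (9/32)/ε. If n > N then |(-2n)/(8n + 9) + 1/4| ≤ (9/32)/n < ε.

N = (9/32)/ε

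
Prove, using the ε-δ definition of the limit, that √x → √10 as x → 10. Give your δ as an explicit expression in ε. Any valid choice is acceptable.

Let ε > 0 be given. We want δ > 0 such that 0 < |x − 10| < δ implies |√x − √10| < ε.
Multiplying by the conjugate, |√x − √10| = |x − 10|/(√x + √10).
Restrict δ ≤ 10 so that |x − 10| < 10 forces x > 0, and then √x + √10 > √10.
Hence |√x − √10| < |x − 10|/√10, which is < ε once |x − 10| < √10·ε.
Take δ = min(10, √10·ε). If 0 < |x − 10| < δ then x > 0 and |√x − √10| < |x − 10|/√10 < ε.

δ = min(10, √10·ε)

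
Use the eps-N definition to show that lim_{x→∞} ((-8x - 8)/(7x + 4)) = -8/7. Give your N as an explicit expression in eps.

N = (24/49)/eps

Let eps > 0 be given. We seek N > 0 such that x > N implies |(-8x - 8)/(7x + 4) + 8/7| < eps.
(-8x - 8)/(7x + 4) + 8/7 = (7(-8x - 8) − (-8)(7x + 4)) / (7(7x + 4)) = -24/(7(7x + 4)).
For x > 0 we have 7x + 4 > 7x, so |(-8x - 8)/(7x + 4) + 8/7| = 24/(7(7x + 4)) < 24/(7·7x) = (24/49)/x.
Thus |(-8x - 8)/(7x + 4) + 8/7| < eps whenever x > (24/49)/eps.
Take N = (24/49)/eps. If x > N then |(-8x - 8)/(7x + 4) + 8/7| < (24/49)/x < eps.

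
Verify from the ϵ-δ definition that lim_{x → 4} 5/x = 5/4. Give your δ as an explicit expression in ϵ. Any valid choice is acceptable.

δ = min(2, (8/5)ϵ)

Fix ϵ > 0. We seek δ > 0 such that 0 < |x − 4| < δ implies |5/x − (5/4)| < ϵ.
|5/x − (5/4)| = 5·|4 − x|/(4·|x|) = 5|x − 4|/(4|x|).
Restrict δ ≤ 2. Then |x − 4| < 2 gives |x| > 2, so 4|x| > 8.
Then |5/x − (5/4)| < 5|x − 4|/8, which is < ϵ when |x − 4| < (8/5)ϵ.
Take δ = min(2, (8/5)ϵ). Then 0 < |x − 4| < δ gives both |x − 4| < 2 and |x − 4| < (8/5)ϵ, so |5/x − (5/4)| < ϵ.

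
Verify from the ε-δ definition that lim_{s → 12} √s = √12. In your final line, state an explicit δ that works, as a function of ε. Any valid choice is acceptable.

Fix ε > 0. We want δ > 0 such that 0 < |s − 12| < δ implies |√s − √12| < ε.
Rationalise: √s − √12 = (s − 12)/(√s + √12), so |√s − √12| = |s − 12|/(√s + √12).
Restrict δ ≤ 12 so that |s − 12| < 12 forces s > 0, and then √s + √12 > √12.
Hence |√s − √12| < |s − 12|/√12, which is < ε once |s − 12| < √12·ε.
Take δ = min(12, √12·ε). If 0 < |s − 12| < δ then s > 0 and |√s − √12| < |s − 12|/√12 < ε.

δ = min(12, √12·ε)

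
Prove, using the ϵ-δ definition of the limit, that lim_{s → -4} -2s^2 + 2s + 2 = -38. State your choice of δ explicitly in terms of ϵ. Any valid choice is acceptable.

δ = min(1, ϵ/20)

Fix ϵ > 0. We want δ > 0 such that 0 < |s + 4| < δ implies |(-2s^2 + 2s + 2) + 38| < ϵ.
(-2s^2 + 2s + 2) + 38 = -2s^2 + 2s + 40 = (s + 4)(-2s + 10).
So |(-2s^2 + 2s + 2) + 38| = |s + 4|·|-2s + 10|.
Assume first that |s + 4| < 1, so |s| < 5. Then |-2s + 10| ≤ 2·5 + 10 = 20.
Hence |(-2s^2 + 2s + 2) + 38| ≤ 20|s + 4| < ϵ provided |s + 4| < ϵ/20.
Choosing δ = min(1, ϵ/20) ensures both conditions, hence |(-2s^2 + 2s + 2) + 38| < ϵ.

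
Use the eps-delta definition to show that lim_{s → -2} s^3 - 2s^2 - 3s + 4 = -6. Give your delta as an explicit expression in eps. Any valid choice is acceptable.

delta = min(2, eps/37)

Let eps > 0 be given. We want delta > 0 such that 0 < |s + 2| < delta implies |(s^3 - 2s^2 - 3s + 4) + 6| < eps.
(s^3 - 2s^2 - 3s + 4) + 6 = s^3 - 2s^2 - 3s + 10 = (s + 2)(s^2 - 4s + 5).
So |(s^3 - 2s^2 - 3s + 4) + 6| = |s + 2|·|s^2 - 4s + 5|.
Assume first that |s + 2| < 2, so |s| < 4. Then |s^2 - 4s + 5| ≤ 4^2 + 4·4 + 5 = 37.
Hence |(s^3 - 2s^2 - 3s + 4) + 6| ≤ 37|s + 2| < eps provided |s + 2| < eps/37.
Choosing delta = min(2, eps/37) ensures both conditions, hence |(s^3 - 2s^2 - 3s + 4) + 6| < eps.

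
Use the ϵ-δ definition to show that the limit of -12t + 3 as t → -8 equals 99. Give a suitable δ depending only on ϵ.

δ = ϵ/12

Let ϵ > 0. We need δ > 0 so that 0 < |t + 8| < δ implies |(-12t + 3) − 99| < ϵ.
|(-12t + 3) − 99| = |-12t - 96| = 12|t + 8|.
Thus it suffices that |t + 8| < ϵ/12.
Take δ = ϵ/12. If 0 < |t + 8| < δ then |(-12t + 3) − 99| = 12|t + 8| < 12·(ϵ/12) = ϵ.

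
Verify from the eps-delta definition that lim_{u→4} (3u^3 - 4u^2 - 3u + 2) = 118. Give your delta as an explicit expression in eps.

delta = min(1, eps/144)

Fix eps > 0. We want delta > 0 such that 0 < |u − 4| < delta implies |(3u^3 - 4u^2 - 3u + 2) − 118| < eps.
(3u^3 - 4u^2 - 3u + 2) − 118 = 3u^3 - 4u^2 - 3u - 116 = (u − 4)(3u^2 + 8u + 29).
So |(3u^3 - 4u^2 - 3u + 2) − 118| = |u − 4|·|3u^2 + 8u + 29|.
Assume first that |u − 4| < 1, so |u| < 5. Then |3u^2 + 8u + 29| ≤ 3·5^2 + 8·5 + 29 = 144.
Hence |(3u^3 - 4u^2 - 3u + 2) − 118| ≤ 144|u − 4| < eps provided |u − 4| < eps/144.
Take delta = min(1, eps/144). Then 0 < |u − 4| < delta gives both |u − 4| < 1 and |u − 4| < eps/144, so |(3u^3 - 4u^2 - 3u + 2) − 118| < eps.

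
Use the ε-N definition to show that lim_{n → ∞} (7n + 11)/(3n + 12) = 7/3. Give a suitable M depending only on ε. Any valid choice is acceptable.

M = (17/3)/ε

Fix ε > 0. For n ≥ 1, |(7n + 11)/(3n + 12) − (7/3)| = |-51|/(3(3n + 12)) = 51/(3(3n + 12)).
Since 3n + 12 ≥ 3n for n ≥ 1, this is ≤ 51/(3·3n) = (17/3)/n.
So |(7n + 11)/(3n + 12) − (7/3)| < ε whenever n > (17/3)/ε.
Take M = (17/3)/ε. If n > M then |(7n + 11)/(3n + 12) − (7/3)| ≤ (17/3)/n < ε.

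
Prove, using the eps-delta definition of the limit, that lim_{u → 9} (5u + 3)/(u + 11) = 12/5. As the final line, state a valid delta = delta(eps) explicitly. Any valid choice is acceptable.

delta = min(10, (50/13)eps)

Suppose eps > 0. We want delta > 0 with 0 < |u − 9| < delta ⇒ |(5u + 3)/(u + 11) − (12/5)| < eps.
Combining over a common denominator, (5u + 3)/(u + 11) − (12/5) = [(5u + 3)·20 − 48·(u + 11)] / [20·(u + 11)] = 52(u − 9) / (20(u + 11)).
So |(5u + 3)/(u + 11) − (12/5)| = 52|u − 9| / (20·|u + 11|).
Restrict delta ≤ 10. Then |u − 9| < 10 gives |u + 11| = |(u − 9) + 20| ≥ 20 − 10 = 10.
Hence |(5u + 3)/(u + 11) − (12/5)| < 52|u − 9|/(20·10) = (13/50)|u − 9|, which is < eps once |u − 9| < (50/13)eps.
Take delta = min(10, (50/13)eps). Then 0 < |u − 9| < delta forces both bounds, so |(5u + 3)/(u + 11) − (12/5)| < eps.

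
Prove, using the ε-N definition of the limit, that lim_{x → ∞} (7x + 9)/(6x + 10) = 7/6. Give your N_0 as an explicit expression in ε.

Fix ε > 0. We seek N_0 > 0 such that x > N_0 implies |(7x + 9)/(6x + 10) − (7/6)| < ε.
(7x + 9)/(6x + 10) − (7/6) = (6(7x + 9) − 7(6x + 10)) / (6(6x + 10)) = -16/(6(6x + 10)).
For x > 0 we have 6x + 10 > 6x, so |(7x + 9)/(6x + 10) − (7/6)| = 16/(6(6x + 10)) < 16/(6·6x) = (4/9)/x.
Thus |(7x + 9)/(6x + 10) − (7/6)| < ε whenever x > (4/9)/ε.
Take N_0 = (4/9)/ε. If x > N_0 then |(7x + 9)/(6x + 10) − (7/6)| < (4/9)/x < ε.

N_0 = (4/9)/ε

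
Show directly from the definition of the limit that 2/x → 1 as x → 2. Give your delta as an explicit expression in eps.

Suppose eps > 0. We seek delta > 0 such that 0 < |x − 2| < delta implies |2/x − 1| < eps.
|2/x − 1| = 2·|2 − x|/(2·|x|) = 2|x − 2|/(2|x|).
Restrict delta ≤ 1. Then |x − 2| < 1 gives |x| > 1, so 2|x| > 2.
Then |2/x − 1| < 2|x − 2|/2, which is < eps when |x − 2| < eps.
Take delta = min(1, eps). Then 0 < |x − 2| < delta gives both |x − 2| < 1 and |x − 2| < eps, so |2/x − 1| < eps.

delta = min(1, eps)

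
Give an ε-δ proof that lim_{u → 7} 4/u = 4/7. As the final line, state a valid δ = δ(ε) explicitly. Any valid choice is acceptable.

Suppose ε > 0. We seek δ > 0 such that 0 < |u − 7| < δ implies |4/u − (4/7)| < ε.
|4/u − (4/7)| = 4·|7 − u|/(7·|u|) = 4|u − 7|/(7|u|).
Require δ ≤ 7/2 so that |u| > 7 − 7/2 = 7/2, hence 7|u| > 49/2.
Then |4/u − (4/7)| < 4|u − 7|/(49/2), which is < ε when |u − 7| < (49/8)ε.
Take δ = min(7/2, (49/8)ε). Then 0 < |u − 7| < δ gives both |u − 7| < 7/2 and |u − 7| < (49/8)ε, so |4/u − (4/7)| < ε.

δ = min(7/2, (49/8)ε)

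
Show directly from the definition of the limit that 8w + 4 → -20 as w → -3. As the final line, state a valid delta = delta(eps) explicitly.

delta = eps/8

Let eps > 0. We need delta > 0 so that 0 < |w + 3| < delta implies |(8w + 4) + 20| < eps.
Since (8w + 4) + 20 = 8(w + 3), we have |(8w + 4) + 20| = 8|w + 3|.
So 8|w + 3| < eps exactly when |w + 3| < eps/8.
Take delta = eps/8. If 0 < |w + 3| < delta then |(8w + 4) + 20| = 8|w + 3| < 8·(eps/8) = eps.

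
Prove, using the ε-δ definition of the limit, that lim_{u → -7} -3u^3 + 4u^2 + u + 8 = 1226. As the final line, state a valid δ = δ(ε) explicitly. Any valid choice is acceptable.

δ = min(1, ε/566)

Let ε > 0 be given. We want δ > 0 such that 0 < |u + 7| < δ implies |(-3u^3 + 4u^2 + u + 8) − 1226| < ε.
(-3u^3 + 4u^2 + u + 8) − 1226 = -3u^3 + 4u^2 + u - 1218 = (u + 7)(-3u^2 + 25u - 174).
So |(-3u^3 + 4u^2 + u + 8) − 1226| = |u + 7|·|-3u^2 + 25u - 174|.
Require δ ≤ 1. Then |u + 7| < 1 gives |u| < 8, and by the triangle inequality |-3u^2 + 25u - 174| ≤ 3·8^2 + 25·8 + 174 = 566.
Hence |(-3u^3 + 4u^2 + u + 8) − 1226| ≤ 566|u + 7| < ε provided |u + 7| < ε/566.
Choosing δ = min(1, ε/566) ensures both conditions, hence |(-3u^3 + 4u^2 + u + 8) − 1226| < ε.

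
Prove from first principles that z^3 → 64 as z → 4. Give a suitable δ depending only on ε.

δ = min(1, ε/61)

Suppose ε > 0. We seek δ > 0 with 0 < |z − 4| < δ ⇒ |z^3 − 64| < ε.
Factor: z^3 − 64 = (z − 4)(z^2 + 4z + 16), so |z^3 − 64| = |z − 4|·|z^2 + 4z + 16|.
Impose δ ≤ 1 so that |z| < 5; then |z^2 + 4z + 16| ≤ 61.
Hence |z^3 − 64| ≤ 61|z − 4|, which is < ε once |z − 4| < ε/61.
Take δ = min(1, ε/61). If 0 < |z − 4| < δ then both bounds hold and |z^3 − 64| ≤ 61|z − 4| < 61·(ε/61) = ε.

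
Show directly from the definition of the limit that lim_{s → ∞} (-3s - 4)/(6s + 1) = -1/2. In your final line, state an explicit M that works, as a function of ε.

Fix ε > 0. We seek M > 0 such that s > M implies |(-3s - 4)/(6s + 1) + 1/2| < ε.
(-3s - 4)/(6s + 1) + 1/2 = (6(-3s - 4) − (-3)(6s + 1)) / (6(6s + 1)) = -21/(6(6s + 1)).
For s > 0 we have 6s + 1 > 6s, so |(-3s - 4)/(6s + 1) + 1/2| = 21/(6(6s + 1)) < 21/(6·6s) = (7/12)/s.
Thus |(-3s - 4)/(6s + 1) + 1/2| < ε whenever s > (7/12)/ε.
Take M = (7/12)/ε. If s > M then |(-3s - 4)/(6s + 1) + 1/2| < (7/12)/s < ε.

M = (7/12)/ε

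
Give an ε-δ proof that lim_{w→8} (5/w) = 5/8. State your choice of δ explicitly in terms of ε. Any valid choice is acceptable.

Suppose ε > 0. We seek δ > 0 such that 0 < |w − 8| < δ implies |5/w − (5/8)| < ε.
|5/w − (5/8)| = 5·|8 − w|/(8·|w|) = 5|w − 8|/(8|w|).
Restrict δ ≤ 4. Then |w − 8| < 4 gives |w| > 4, so 8|w| > 32.
Then |5/w − (5/8)| < 5|w − 8|/32, which is < ε when |w − 8| < (32/5)ε.
Take δ = min(4, (32/5)ε). Then 0 < |w − 8| < δ gives both |w − 8| < 4 and |w − 8| < (32/5)ε, so |5/w − (5/8)| < ε.

δ = min(4, (32/5)ε)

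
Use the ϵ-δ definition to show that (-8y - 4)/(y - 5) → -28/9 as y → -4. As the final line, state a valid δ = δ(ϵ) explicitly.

Suppose ϵ > 0. We want δ > 0 with 0 < |y + 4| < δ ⇒ |(-8y - 4)/(y - 5) + 28/9| < ϵ.
Combining over a common denominator, (-8y - 4)/(y - 5) + 28/9 = [(-8y - 4)·(-9) − 28·(y - 5)] / [(-9)·(y - 5)] = 44(y + 4) / ((-9)(y - 5)).
So |(-8y - 4)/(y - 5) + 28/9| = 44|y + 4| / (9·|y − 5|).
Require δ ≤ 9/2, so |y − 5| ≥ |-9| − |y + 4| > 9 − 9/2 = 9/2.
Hence |(-8y - 4)/(y - 5) + 28/9| < 44|y + 4|/(9·(9/2)) = (88/81)|y + 4|, which is < ϵ once |y + 4| < (81/88)ϵ.
Take δ = min(9/2, (81/88)ϵ). Then 0 < |y + 4| < δ forces both bounds, so |(-8y - 4)/(y - 5) + 28/9| < ϵ.

δ = min(9/2, (81/88)ϵ)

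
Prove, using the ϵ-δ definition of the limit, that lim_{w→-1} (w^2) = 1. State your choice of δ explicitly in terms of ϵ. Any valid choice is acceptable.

δ = min(1, ϵ/3)

Let ϵ > 0 be given. We seek δ > 0 with 0 < |w + 1| < δ ⇒ |w^2 − 1| < ϵ.
Factor: w^2 − 1 = (w + 1)(w - 1), so |w^2 − 1| = |w + 1|·|w - 1|.
Impose δ ≤ 1 so that |w| < 2; then |w - 1| ≤ 3.
Hence |w^2 − 1| ≤ 3|w + 1|, which is < ϵ once |w + 1| < ϵ/3.
Take δ = min(1, ϵ/3). If 0 < |w + 1| < δ then both bounds hold and |w^2 − 1| ≤ 3|w + 1| < 3·(ϵ/3) = ϵ.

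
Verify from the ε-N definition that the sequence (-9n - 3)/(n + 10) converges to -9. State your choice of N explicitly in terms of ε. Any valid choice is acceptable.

Let ε > 0 be given. For n ≥ 1, |(-9n - 3)/(n + 10) + 9| = |87|/((n + 10)) = 87/((n + 10)).
Since n + 10 ≥ n for n ≥ 1, this is ≤ 87/(n) = 87/n.
So |(-9n - 3)/(n + 10) + 9| < ε whenever n > 87/ε.
Take N = 87/ε. If n > N then |(-9n - 3)/(n + 10) + 9| ≤ 87/n < ε.

N = 87/ε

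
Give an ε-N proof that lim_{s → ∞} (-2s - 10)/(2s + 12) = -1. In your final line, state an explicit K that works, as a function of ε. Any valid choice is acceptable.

Let ε > 0 be given. We seek K > 0 such that s > K implies |(-2s - 10)/(2s + 12) + 1| < ε.
(-2s - 10)/(2s + 12) + 1 = (2(-2s - 10) − (-2)(2s + 12)) / (2(2s + 12)) = 4/(2(2s + 12)).
For s > 0 we have 2s + 12 > 2s, so |(-2s - 10)/(2s + 12) + 1| = 4/(2(2s + 12)) < 4/(2·2s) = 1/s.
Thus |(-2s - 10)/(2s + 12) + 1| < ε whenever s > 1/ε.
Take K = 1/ε. If s > K then |(-2s - 10)/(2s + 12) + 1| < 1/s < ε.

K = 1/ε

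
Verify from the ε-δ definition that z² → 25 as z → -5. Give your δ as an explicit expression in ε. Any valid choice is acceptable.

δ = min(1, ε/11)

Let ε > 0. We seek δ > 0 with 0 < |z + 5| < δ ⇒ |z² − 25| < ε.
Factor: z² − 25 = (z + 5)(z - 5), so |z² − 25| = |z + 5|·|z - 5|.
Restrict δ ≤ 1. Then |z + 5| < 1 gives |z| < 6, so by the triangle inequality |z - 5| ≤ 6 + 5 = 11.
Hence |z² − 25| ≤ 11|z + 5|, which is < ε once |z + 5| < ε/11.
Take δ = min(1, ε/11). If 0 < |z + 5| < δ then both bounds hold and |z² − 25| ≤ 11|z + 5| < 11·(ε/11) = ε.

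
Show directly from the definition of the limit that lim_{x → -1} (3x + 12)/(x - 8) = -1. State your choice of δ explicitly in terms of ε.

Let ε > 0 be given. We want δ > 0 with 0 < |x + 1| < δ ⇒ |(3x + 12)/(x - 8) + 1| < ε.
Combining over a common denominator, (3x + 12)/(x - 8) + 1 = [(3x + 12)·(-9) − 9·(x - 8)] / [(-9)·(x - 8)] = -36(x + 1) / ((-9)(x - 8)).
So |(3x + 12)/(x - 8) + 1| = 36|x + 1| / (9·|x − 8|).
Require δ ≤ 9/2, so |x − 8| ≥ |-9| − |x + 1| > 9 − 9/2 = 9/2.
Hence |(3x + 12)/(x - 8) + 1| < 36|x + 1|/(9·(9/2)) = (8/9)|x + 1|, which is < ε once |x + 1| < (9/8)ε.
Take δ = min(9/2, (9/8)ε). Then 0 < |x + 1| < δ forces both bounds, so |(3x + 12)/(x - 8) + 1| < ε.

δ = min(9/2, (9/8)ε)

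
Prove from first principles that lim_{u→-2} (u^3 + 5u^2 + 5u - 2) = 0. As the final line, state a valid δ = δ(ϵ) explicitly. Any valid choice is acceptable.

Fix ϵ > 0. We want δ > 0 such that 0 < |u + 2| < δ implies |(u^3 + 5u^2 + 5u - 2)| < ϵ.
(u^3 + 5u^2 + 5u - 2) = u^3 + 5u^2 + 5u - 2 = (u + 2)(u^2 + 3u - 1).
So |(u^3 + 5u^2 + 5u - 2)| = |u + 2|·|u^2 + 3u - 1|.
Assume first that |u + 2| < 1, so |u| < 3. Then |u^2 + 3u - 1| ≤ 3^2 + 3·3 + 1 = 19.
Hence |(u^3 + 5u^2 + 5u - 2)| ≤ 19|u + 2| < ϵ provided |u + 2| < ϵ/19.
Take δ = min(1, ϵ/19). Then 0 < |u + 2| < δ gives both |u + 2| < 1 and |u + 2| < ϵ/19, so |(u^3 + 5u^2 + 5u - 2)| < ϵ.

δ = min(1, ϵ/19)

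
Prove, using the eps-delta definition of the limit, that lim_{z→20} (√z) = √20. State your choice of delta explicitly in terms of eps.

Fix eps > 0. We want delta > 0 such that 0 < |z − 20| < delta implies |√z − √20| < eps.
Rationalise: √z − √20 = (z − 20)/(√z + √20), so |√z − √20| = |z − 20|/(√z + √20).
Restrict delta ≤ 20 so that |z − 20| < 20 forces z > 0, and then √z + √20 > √20.
Hence |√z − √20| < |z − 20|/√20, which is < eps once |z − 20| < √20·eps.
Take delta = min(20, √20·eps). If 0 < |z − 20| < delta then z > 0 and |√z − √20| < |z − 20|/√20 < eps.

delta = min(20, √20·eps)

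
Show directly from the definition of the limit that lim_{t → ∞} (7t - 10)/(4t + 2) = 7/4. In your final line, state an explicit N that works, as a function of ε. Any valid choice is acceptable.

N = (27/8)/ε

Fix ε > 0. We seek N > 0 such that t > N implies |(7t - 10)/(4t + 2) − (7/4)| < ε.
(7t - 10)/(4t + 2) − (7/4) = (4(7t - 10) − 7(4t + 2)) / (4(4t + 2)) = -54/(4(4t + 2)).
For t > 0 we have 4t + 2 > 4t, so |(7t - 10)/(4t + 2) − (7/4)| = 54/(4(4t + 2)) < 54/(4·4t) = (27/8)/t.
Thus |(7t - 10)/(4t + 2) − (7/4)| < ε whenever t > (27/8)/ε.
Take N = (27/8)/ε. If t > N then |(7t - 10)/(4t + 2) − (7/4)| < (27/8)/t < ε.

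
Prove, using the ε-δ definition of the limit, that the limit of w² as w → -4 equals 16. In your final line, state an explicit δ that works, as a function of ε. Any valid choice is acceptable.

Let ε > 0 be given. We seek δ > 0 with 0 < |w + 4| < δ ⇒ |w² − 16| < ε.
Factor: w² − 16 = (w + 4)(w - 4), so |w² − 16| = |w + 4|·|w - 4|.
Restrict δ ≤ 1. Then |w + 4| < 1 gives |w| < 5, so by the triangle inequality |w - 4| ≤ 5 + 4 = 9.
Hence |w² − 16| ≤ 9|w + 4|, which is < ε once |w + 4| < ε/9.
Take δ = min(1, ε/9). If 0 < |w + 4| < δ then both bounds hold and |w² − 16| ≤ 9|w + 4| < 9·(ε/9) = ε.

δ = min(1, ε/9)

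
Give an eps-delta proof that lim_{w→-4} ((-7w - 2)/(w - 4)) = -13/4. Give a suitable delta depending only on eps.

Suppose eps > 0. We want delta > 0 with 0 < |w + 4| < delta ⇒ |(-7w - 2)/(w - 4) + 13/4| < eps.
Combining over a common denominator, (-7w - 2)/(w - 4) + 13/4 = [(-7w - 2)·(-8) − 26·(w - 4)] / [(-8)·(w - 4)] = 30(w + 4) / ((-8)(w - 4)).
So |(-7w - 2)/(w - 4) + 13/4| = 30|w + 4| / (8·|w − 4|).
Require delta ≤ 4, so |w − 4| ≥ |-8| − |w + 4| > 8 − 4 = 4.
Hence |(-7w - 2)/(w - 4) + 13/4| < 30|w + 4|/(8·4) = (15/16)|w + 4|, which is < eps once |w + 4| < (16/15)eps.
Take delta = min(4, (16/15)eps). Then 0 < |w + 4| < delta forces both bounds, so |(-7w - 2)/(w - 4) + 13/4| < eps.

delta = min(4, (16/15)eps)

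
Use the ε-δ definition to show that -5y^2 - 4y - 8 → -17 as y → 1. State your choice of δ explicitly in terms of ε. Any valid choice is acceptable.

δ = min(1, ε/19)

Suppose ε > 0. We want δ > 0 such that 0 < |y − 1| < δ implies |(-5y^2 - 4y - 8) + 17| < ε.
(-5y^2 - 4y - 8) + 17 = -5y^2 - 4y + 9 = (y − 1)(-5y - 9).
So |(-5y^2 - 4y - 8) + 17| = |y − 1|·|-5y - 9|.
Require δ ≤ 1. Then |y − 1| < 1 gives |y| < 2, and by the triangle inequality |-5y - 9| ≤ 5·2 + 9 = 19.
Hence |(-5y^2 - 4y - 8) + 17| ≤ 19|y − 1| < ε provided |y − 1| < ε/19.
Choosing δ = min(1, ε/19) ensures both conditions, hence |(-5y^2 - 4y - 8) + 17| < ε.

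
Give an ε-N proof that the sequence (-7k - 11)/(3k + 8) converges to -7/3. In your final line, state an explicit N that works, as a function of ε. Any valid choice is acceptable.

Let ε > 0 be given. For k ≥ 1, |(-7k - 11)/(3k + 8) + 7/3| = |23|/(3(3k + 8)) = 23/(3(3k + 8)).
Since 3k + 8 ≥ 3k for k ≥ 1, this is ≤ 23/(3·3k) = (23/9)/k.
So |(-7k - 11)/(3k + 8) + 7/3| < ε whenever k > (23/9)/ε.
Take N = (23/9)/ε. If k > N then |(-7k - 11)/(3k + 8) + 7/3| ≤ (23/9)/k < ε.

N = (23/9)/ε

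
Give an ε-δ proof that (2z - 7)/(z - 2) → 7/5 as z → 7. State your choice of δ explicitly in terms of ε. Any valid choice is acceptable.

Let ε > 0 be given. We want δ > 0 with 0 < |z − 7| < δ ⇒ |(2z - 7)/(z - 2) − (7/5)| < ε.
Combining over a common denominator, (2z - 7)/(z - 2) − (7/5) = [(2z - 7)·5 − 7·(z - 2)] / [5·(z - 2)] = 3(z − 7) / (5(z - 2)).
So |(2z - 7)/(z - 2) − (7/5)| = 3|z − 7| / (5·|z − 2|).
Restrict δ ≤ 5/2. Then |z − 7| < 5/2 gives |z − 2| = |(z − 7) + 5| ≥ 5 − 5/2 = 5/2.
Hence |(2z - 7)/(z - 2) − (7/5)| < 3|z − 7|/(5·(5/2)) = (6/25)|z − 7|, which is < ε once |z − 7| < (25/6)ε.
Take δ = min(5/2, (25/6)ε). Then 0 < |z − 7| < δ forces both bounds, so |(2z - 7)/(z - 2) − (7/5)| < ε.

δ = min(5/2, (25/6)ε)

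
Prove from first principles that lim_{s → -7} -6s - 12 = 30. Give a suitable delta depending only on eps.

delta = eps/6

Suppose eps > 0. We need delta > 0 so that 0 < |s + 7| < delta implies |(-6s - 12) − 30| < eps.
Since (-6s - 12) − 30 = -6(s + 7), we have |(-6s - 12) − 30| = 6|s + 7|.
Thus it suffices that |s + 7| < eps/6.
Choosing delta = eps/6 gives |(-6s - 12) − 30| = 6|s + 7| < eps whenever |s + 7| < delta.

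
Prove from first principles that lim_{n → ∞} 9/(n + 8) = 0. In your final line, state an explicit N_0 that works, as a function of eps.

Let eps > 0 be given. For n ≥ 1, |9/(n + 8) − 0| = 9/(n + 8) ≤ 9/n.
We need 9/n < eps, i.e. n > 9/eps.
Take N_0 = 9/eps. If n > N_0 then |9/(n + 8)| ≤ 9/n < eps.

N_0 = 9/eps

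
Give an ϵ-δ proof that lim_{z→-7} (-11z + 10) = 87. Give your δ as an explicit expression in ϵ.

δ = ϵ/11

Let ϵ > 0 be given. We need δ > 0 so that 0 < |z + 7| < δ implies |(-11z + 10) − 87| < ϵ.
|(-11z + 10) − 87| = |-11z - 77| = 11|z + 7|.
Thus it suffices that |z + 7| < ϵ/11.
Choosing δ = ϵ/11 gives |(-11z + 10) − 87| = 11|z + 7| < ϵ whenever |z + 7| < δ.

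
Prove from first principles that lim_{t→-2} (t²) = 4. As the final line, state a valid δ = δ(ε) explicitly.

δ = min(1, ε/5)

Let ε > 0 be given. We seek δ > 0 with 0 < |t + 2| < δ ⇒ |t² − 4| < ε.
Factor: t² − 4 = (t + 2)(t - 2), so |t² − 4| = |t + 2|·|t - 2|.
Restrict δ ≤ 1. Then |t + 2| < 1 gives |t| < 3, so by the triangle inequality |t - 2| ≤ 3 + 2 = 5.
Hence |t² − 4| ≤ 5|t + 2|, which is < ε once |t + 2| < ε/5.
Take δ = min(1, ε/5). If 0 < |t + 2| < δ then both bounds hold and |t² − 4| ≤ 5|t + 2| < 5·(ε/5) = ε.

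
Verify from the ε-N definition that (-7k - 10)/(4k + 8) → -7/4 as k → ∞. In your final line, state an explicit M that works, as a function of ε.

M = 1/ε

Suppose ε > 0. For k ≥ 1, |(-7k - 10)/(4k + 8) + 7/4| = |16|/(4(4k + 8)) = 16/(4(4k + 8)).
Since 4k + 8 ≥ 4k for k ≥ 1, this is ≤ 16/(4·4k) = 1/k.
So |(-7k - 10)/(4k + 8) + 7/4| < ε whenever k > 1/ε.
Take M = 1/ε. If k > M then |(-7k - 10)/(4k + 8) + 7/4| ≤ 1/k < ε.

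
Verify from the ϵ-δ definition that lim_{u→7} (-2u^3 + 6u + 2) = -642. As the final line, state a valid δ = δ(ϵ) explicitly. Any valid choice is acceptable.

Let ϵ > 0 be given. We want δ > 0 such that 0 < |u − 7| < δ implies |(-2u^3 + 6u + 2) + 642| < ϵ.
(-2u^3 + 6u + 2) + 642 = -2u^3 + 6u + 644 = (u − 7)(-2u^2 - 14u - 92).
So |(-2u^3 + 6u + 2) + 642| = |u − 7|·|-2u^2 - 14u - 92|.
Assume first that |u − 7| < 2, so |u| < 9. Then |-2u^2 - 14u - 92| ≤ 2·9^2 + 14·9 + 92 = 380.
Hence |(-2u^3 + 6u + 2) + 642| ≤ 380|u − 7| < ϵ provided |u − 7| < ϵ/380.
Choosing δ = min(2, ϵ/380) ensures both conditions, hence |(-2u^3 + 6u + 2) + 642| < ϵ.

δ = min(2, ϵ/380)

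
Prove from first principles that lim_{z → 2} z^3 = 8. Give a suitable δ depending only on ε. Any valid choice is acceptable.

Suppose ε > 0. We seek δ > 0 with 0 < |z − 2| < δ ⇒ |z^3 − 8| < ε.
Factor: z^3 − 8 = (z − 2)(z^2 + 2z + 4), so |z^3 − 8| = |z − 2|·|z^2 + 2z + 4|.
Restrict δ ≤ 2. Then |z − 2| < 2 gives |z| < 4, so by the triangle inequality |z^2 + 2z + 4| ≤ 4^2 + 2·4 + 4 = 28.
Hence |z^3 − 8| ≤ 28|z − 2|, which is < ε once |z − 2| < ε/28.
Take δ = min(2, ε/28). If 0 < |z − 2| < δ then both bounds hold and |z^3 − 8| ≤ 28|z − 2| < 28·(ε/28) = ε.

δ = min(2, ε/28)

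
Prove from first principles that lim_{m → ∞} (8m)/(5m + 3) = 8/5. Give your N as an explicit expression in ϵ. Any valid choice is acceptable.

N = (24/25)/ϵ

Suppose ϵ > 0. For m ≥ 1, |(8m)/(5m + 3) − (8/5)| = |-24|/(5(5m + 3)) = 24/(5(5m + 3)).
Since 5m + 3 ≥ 5m for m ≥ 1, this is ≤ 24/(5·5m) = (24/25)/m.
So |(8m)/(5m + 3) − (8/5)| < ϵ whenever m > (24/25)/ϵ.
Take N = (24/25)/ϵ. If m > N then |(8m)/(5m + 3) − (8/5)| ≤ (24/25)/m < ϵ.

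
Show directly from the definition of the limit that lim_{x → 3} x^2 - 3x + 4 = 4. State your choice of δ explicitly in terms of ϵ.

δ = min(2, ϵ/5)

Fix ϵ > 0. We want δ > 0 such that 0 < |x − 3| < δ implies |(x^2 - 3x + 4) − 4| < ϵ.
(x^2 - 3x + 4) − 4 = x^2 - 3x = (x − 3)(x).
So |(x^2 - 3x + 4) − 4| = |x − 3|·|x|.
Require δ ≤ 2. Then |x − 3| < 2 gives |x| < 5, and by the triangle inequality |x| ≤ 5 = 5.
Hence |(x^2 - 3x + 4) − 4| ≤ 5|x − 3| < ϵ provided |x − 3| < ϵ/5.
Choosing δ = min(2, ϵ/5) ensures both conditions, hence |(x^2 - 3x + 4) − 4| < ϵ.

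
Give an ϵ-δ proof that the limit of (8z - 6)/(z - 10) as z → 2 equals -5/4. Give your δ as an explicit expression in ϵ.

Suppose ϵ > 0. We want δ > 0 with 0 < |z − 2| < δ ⇒ |(8z - 6)/(z - 10) + 5/4| < ϵ.
Combining over a common denominator, (8z - 6)/(z - 10) + 5/4 = [(8z - 6)·(-8) − 10·(z - 10)] / [(-8)·(z - 10)] = -74(z − 2) / ((-8)(z - 10)).
So |(8z - 6)/(z - 10) + 5/4| = 74|z − 2| / (8·|z − 10|).
Require δ ≤ 4, so |z − 10| ≥ |-8| − |z − 2| > 8 − 4 = 4.
Hence |(8z - 6)/(z - 10) + 5/4| < 74|z − 2|/(8·4) = (37/16)|z − 2|, which is < ϵ once |z − 2| < (16/37)ϵ.
Take δ = min(4, (16/37)ϵ). Then 0 < |z − 2| < δ forces both bounds, so |(8z - 6)/(z - 10) + 5/4| < ϵ.

δ = min(4, (16/37)ϵ)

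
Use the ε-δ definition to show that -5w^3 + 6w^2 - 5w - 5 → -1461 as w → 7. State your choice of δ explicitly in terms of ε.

δ = min(1, ε/760)

Fix ε > 0. We want δ > 0 such that 0 < |w − 7| < δ implies |(-5w^3 + 6w^2 - 5w - 5) + 1461| < ε.
(-5w^3 + 6w^2 - 5w - 5) + 1461 = -5w^3 + 6w^2 - 5w + 1456 = (w − 7)(-5w^2 - 29w - 208).
So |(-5w^3 + 6w^2 - 5w - 5) + 1461| = |w − 7|·|-5w^2 - 29w - 208|.
Assume first that |w − 7| < 1, so |w| < 8. Then |-5w^2 - 29w - 208| ≤ 5·8^2 + 29·8 + 208 = 760.
Hence |(-5w^3 + 6w^2 - 5w - 5) + 1461| ≤ 760|w − 7| < ε provided |w − 7| < ε/760.
Take δ = min(1, ε/760). Then 0 < |w − 7| < δ gives both |w − 7| < 1 and |w − 7| < ε/760, so |(-5w^3 + 6w^2 - 5w - 5) + 1461| < ε.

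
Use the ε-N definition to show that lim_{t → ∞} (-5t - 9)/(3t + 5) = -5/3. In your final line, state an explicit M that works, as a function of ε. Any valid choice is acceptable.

Let ε > 0. We seek M > 0 such that t > M implies |(-5t - 9)/(3t + 5) + 5/3| < ε.
(-5t - 9)/(3t + 5) + 5/3 = (3(-5t - 9) − (-5)(3t + 5)) / (3(3t + 5)) = -2/(3(3t + 5)).
For t > 0 we have 3t + 5 > 3t, so |(-5t - 9)/(3t + 5) + 5/3| = 2/(3(3t + 5)) < 2/(3·3t) = (2/9)/t.
Thus |(-5t - 9)/(3t + 5) + 5/3| < ε whenever t > (2/9)/ε.
Take M = (2/9)/ε. If t > M then |(-5t - 9)/(3t + 5) + 5/3| < (2/9)/t < ε.

M = (2/9)/ε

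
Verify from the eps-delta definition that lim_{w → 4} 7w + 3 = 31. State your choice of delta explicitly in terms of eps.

delta = eps/7

Suppose eps > 0. We need delta > 0 so that 0 < |w − 4| < delta implies |(7w + 3) − 31| < eps.
Since (7w + 3) − 31 = 7(w − 4), we have |(7w + 3) − 31| = 7|w − 4|.
So 7|w − 4| < eps exactly when |w − 4| < eps/7.
Choosing delta = eps/7 gives |(7w + 3) − 31| = 7|w − 4| < eps whenever |w − 4| < delta.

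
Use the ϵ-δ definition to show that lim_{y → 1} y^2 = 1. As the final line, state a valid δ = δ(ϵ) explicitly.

Suppose ϵ > 0. We seek δ > 0 with 0 < |y − 1| < δ ⇒ |y^2 − 1| < ϵ.
Factor: y^2 − 1 = (y − 1)(y + 1), so |y^2 − 1| = |y − 1|·|y + 1|.
Restrict δ ≤ 1. Then |y − 1| < 1 gives |y| < 2, so by the triangle inequality |y + 1| ≤ 2 + 1 = 3.
Hence |y^2 − 1| ≤ 3|y − 1|, which is < ϵ once |y − 1| < ϵ/3.
Take δ = min(1, ϵ/3). If 0 < |y − 1| < δ then both bounds hold and |y^2 − 1| ≤ 3|y − 1| < 3·(ϵ/3) = ϵ.

δ = min(1, ϵ/3)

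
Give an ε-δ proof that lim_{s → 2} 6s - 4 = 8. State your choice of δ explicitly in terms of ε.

Let ε > 0. We need δ > 0 so that 0 < |s − 2| < δ implies |(6s - 4) − 8| < ε.
|(6s - 4) − 8| = |6s - 12| = 6|s − 2|.
Thus it suffices that |s − 2| < ε/6.
Choosing δ = ε/6 gives |(6s - 4) − 8| = 6|s − 2| < ε whenever |s − 2| < δ.

δ = ε/6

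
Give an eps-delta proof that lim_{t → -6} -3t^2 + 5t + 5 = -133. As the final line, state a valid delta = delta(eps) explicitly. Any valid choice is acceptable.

Let eps > 0. We want delta > 0 such that 0 < |t + 6| < delta implies |(-3t^2 + 5t + 5) + 133| < eps.
(-3t^2 + 5t + 5) + 133 = -3t^2 + 5t + 138 = (t + 6)(-3t + 23).
So |(-3t^2 + 5t + 5) + 133| = |t + 6|·|-3t + 23|.
Require delta ≤ 1. Then |t + 6| < 1 gives |t| < 7, and by the triangle inequality |-3t + 23| ≤ 3·7 + 23 = 44.
Hence |(-3t^2 + 5t + 5) + 133| ≤ 44|t + 6| < eps provided |t + 6| < eps/44.
Take delta = min(1, eps/44). Then 0 < |t + 6| < delta gives both |t + 6| < 1 and |t + 6| < eps/44, so |(-3t^2 + 5t + 5) + 133| < eps.

delta = min(1, eps/44)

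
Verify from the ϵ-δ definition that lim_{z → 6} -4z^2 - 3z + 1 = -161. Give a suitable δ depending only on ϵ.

Suppose ϵ > 0. We want δ > 0 such that 0 < |z − 6| < δ implies |(-4z^2 - 3z + 1) + 161| < ϵ.
(-4z^2 - 3z + 1) + 161 = -4z^2 - 3z + 162 = (z − 6)(-4z - 27).
So |(-4z^2 - 3z + 1) + 161| = |z − 6|·|-4z - 27|.
Assume first that |z − 6| < 1, so |z| < 7. Then |-4z - 27| ≤ 4·7 + 27 = 55.
Hence |(-4z^2 - 3z + 1) + 161| ≤ 55|z − 6| < ϵ provided |z − 6| < ϵ/55.
Choosing δ = min(1, ϵ/55) ensures both conditions, hence |(-4z^2 - 3z + 1) + 161| < ϵ.

δ = min(1, ϵ/55)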